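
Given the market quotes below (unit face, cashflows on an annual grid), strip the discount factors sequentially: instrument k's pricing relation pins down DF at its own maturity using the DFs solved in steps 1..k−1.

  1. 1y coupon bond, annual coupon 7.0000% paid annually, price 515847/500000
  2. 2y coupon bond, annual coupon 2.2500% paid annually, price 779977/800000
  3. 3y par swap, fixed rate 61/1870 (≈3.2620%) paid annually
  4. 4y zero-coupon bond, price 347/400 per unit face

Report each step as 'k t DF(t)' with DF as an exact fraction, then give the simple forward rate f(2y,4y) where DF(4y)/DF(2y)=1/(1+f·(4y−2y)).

step 1 [1y] bond c/1=7/100: DF=(515847/500000 − 7/100·(0))/(1+7/100) = 4821/5000 ≈ 0.964200
step 2 [2y] bond c/1=9/400: DF=(779977/800000 − 9/400·(0.964200))/(1+9/400) = 9323/10000 ≈ 0.932300
step 3 [3y] swap r/1=61/1870: DF=(1 − 61/1870·(0.964200+0.932300))/(1+61/1870) = 1817/2000 ≈ 0.908500
step 4 [4y] zero: DF = P = 347/400 ≈ 0.867500

1 1 4821/5000
2 2 9323/10000
3 3 1817/2000
4 4 347/400
f(2y,4y) = ((9323/10000)/(347/400) − 1)/(2) = 324/8675 ≈ 3.7349%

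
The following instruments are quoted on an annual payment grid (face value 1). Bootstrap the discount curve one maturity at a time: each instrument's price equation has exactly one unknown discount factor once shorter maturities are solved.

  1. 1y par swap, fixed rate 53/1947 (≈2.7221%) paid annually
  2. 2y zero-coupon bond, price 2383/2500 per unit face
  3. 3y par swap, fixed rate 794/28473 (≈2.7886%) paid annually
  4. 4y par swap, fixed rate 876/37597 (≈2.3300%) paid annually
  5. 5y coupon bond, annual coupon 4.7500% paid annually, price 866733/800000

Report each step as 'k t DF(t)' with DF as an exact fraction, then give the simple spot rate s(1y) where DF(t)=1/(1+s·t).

1 1 1947/2000
2 2 2383/2500
3 3 4603/5000
4 4 2281/2500
5 5 4319/5000
s(1y) = (1/(1947/2000) − 1)/(1) = 53/1947 ≈ 2.7221%

step 1 [1y] swap r/1=53/1947: DF=(1 − 53/1947·(0))/(1+53/1947) = 1947/2000 ≈ 0.973500
step 2 [2y] zero: DF = P = 2383/2500 ≈ 0.953200
step 3 [3y] swap r/1=794/28473: DF=(1 − 794/28473·(0.973500+0.953200))/(1+794/28473) = 4603/5000 ≈ 0.920600
step 4 [4y] swap r/1=876/37597: DF=(1 − 876/37597·(0.973500+0.953200+0.920600))/(1+876/37597) = 2281/2500 ≈ 0.912400
step 5 [5y] bond c/1=19/400: DF=(866733/800000 − 19/400·(0.973500+0.953200+0.920600+0.912400))/(1+19/400) = 4319/5000 ≈ 0.863800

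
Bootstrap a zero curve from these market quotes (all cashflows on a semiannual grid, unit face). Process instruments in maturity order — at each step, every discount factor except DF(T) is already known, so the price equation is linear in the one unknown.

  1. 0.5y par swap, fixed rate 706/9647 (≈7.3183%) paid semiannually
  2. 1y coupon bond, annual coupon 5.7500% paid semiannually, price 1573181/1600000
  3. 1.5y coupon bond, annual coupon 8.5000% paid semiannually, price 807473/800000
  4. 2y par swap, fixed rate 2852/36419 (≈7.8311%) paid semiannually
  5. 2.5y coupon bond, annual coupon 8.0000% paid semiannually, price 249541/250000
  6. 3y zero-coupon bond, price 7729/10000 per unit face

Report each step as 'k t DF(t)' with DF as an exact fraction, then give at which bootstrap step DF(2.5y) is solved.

1 1/2 9647/10000
2 1 1161/1250
3 3/2 891/1000
4 2 4287/5000
5 5/2 8197/10000
6 3 7729/10000
DF(2.5y) is solved at step 5

step 1 [0.5y] swap r/2=353/9647: DF=(1 − 353/9647·(0))/(1+353/9647) = 9647/10000 ≈ 0.964700
step 2 [1y] bond c/2=23/800: DF=(1573181/1600000 − 23/800·(0.964700))/(1+23/800) = 1161/1250 ≈ 0.928800
step 3 [1.5y] bond c/2=17/400: DF=(807473/800000 − 17/400·(0.964700+0.928800))/(1+17/400) = 891/1000 ≈ 0.891000
step 4 [2y] swap r/2=1426/36419: DF=(1 − 1426/36419·(0.964700+0.928800+0.891000))/(1+1426/36419) = 4287/5000 ≈ 0.857400
step 5 [2.5y] bond c/2=1/25: DF=(249541/250000 − 1/25·(0.964700+0.928800+0.891000+0.857400))/(1+1/25) = 8197/10000 ≈ 0.819700
step 6 [3y] zero: DF = P = 7729/10000 ≈ 0.772900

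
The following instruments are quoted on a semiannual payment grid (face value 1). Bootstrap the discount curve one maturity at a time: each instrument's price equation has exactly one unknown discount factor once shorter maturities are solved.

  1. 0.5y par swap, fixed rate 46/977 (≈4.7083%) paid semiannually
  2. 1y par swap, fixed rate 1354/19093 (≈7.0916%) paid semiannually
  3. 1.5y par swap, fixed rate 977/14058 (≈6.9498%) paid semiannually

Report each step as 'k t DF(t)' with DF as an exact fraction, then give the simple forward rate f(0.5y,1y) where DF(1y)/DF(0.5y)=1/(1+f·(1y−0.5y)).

step 1 [0.5y] swap r/2=23/977: DF=(1 − 23/977·(0))/(1+23/977) = 977/1000 ≈ 0.977000
step 2 [1y] swap r/2=677/19093: DF=(1 − 677/19093·(0.977000))/(1+677/19093) = 9323/10000 ≈ 0.932300
step 3 [1.5y] swap r/2=977/28116: DF=(1 − 977/28116·(0.977000+0.932300))/(1+977/28116) = 9023/10000 ≈ 0.902300

1 1/2 977/1000
2 1 9323/10000
3 3/2 9023/10000
f(0.5y,1y) = ((977/1000)/(9323/10000) − 1)/(1/2) = 894/9323 ≈ 9.5892%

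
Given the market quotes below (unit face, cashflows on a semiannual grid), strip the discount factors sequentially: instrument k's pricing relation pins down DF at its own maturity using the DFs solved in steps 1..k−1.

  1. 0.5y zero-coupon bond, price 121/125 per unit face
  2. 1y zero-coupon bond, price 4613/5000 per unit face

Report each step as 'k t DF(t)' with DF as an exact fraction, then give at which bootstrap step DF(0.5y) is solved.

step 1 [0.5y] zero: DF = P = 121/125 ≈ 0.968000
step 2 [1y] zero: DF = P = 4613/5000 ≈ 0.922600

1 1/2 121/125
2 1 4613/5000
DF(0.5y) is solved at step 1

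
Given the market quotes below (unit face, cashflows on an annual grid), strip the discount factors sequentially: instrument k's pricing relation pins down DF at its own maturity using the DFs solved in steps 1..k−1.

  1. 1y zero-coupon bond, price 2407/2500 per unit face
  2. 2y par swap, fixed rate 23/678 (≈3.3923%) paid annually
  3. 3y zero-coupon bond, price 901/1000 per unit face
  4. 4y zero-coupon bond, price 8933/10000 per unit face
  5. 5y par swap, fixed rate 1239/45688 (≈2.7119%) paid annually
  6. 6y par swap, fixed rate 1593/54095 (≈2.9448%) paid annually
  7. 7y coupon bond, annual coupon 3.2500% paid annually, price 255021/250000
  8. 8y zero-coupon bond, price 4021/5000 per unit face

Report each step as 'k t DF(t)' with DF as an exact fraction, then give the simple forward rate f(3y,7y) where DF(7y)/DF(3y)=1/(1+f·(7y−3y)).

step 1 [1y] zero: DF = P = 2407/2500 ≈ 0.962800
step 2 [2y] swap r/1=23/678: DF=(1 − 23/678·(0.962800))/(1+23/678) = 2339/2500 ≈ 0.935600
step 3 [3y] zero: DF = P = 901/1000 ≈ 0.901000
step 4 [4y] zero: DF = P = 8933/10000 ≈ 0.893300
step 5 [5y] swap r/1=1239/45688: DF=(1 − 1239/45688·(0.962800+0.935600+0.901000+0.893300))/(1+1239/45688) = 8761/10000 ≈ 0.876100
step 6 [6y] swap r/1=1593/54095: DF=(1 − 1593/54095·(0.962800+0.935600+0.901000+0.893300+0.876100))/(1+1593/54095) = 8407/10000 ≈ 0.840700
step 7 [7y] bond c/1=13/400: DF=(255021/250000 − 13/400·(0.962800+0.935600+0.901000+0.893300+0.876100+0.840700))/(1+13/400) = 8177/10000 ≈ 0.817700
step 8 [8y] zero: DF = P = 4021/5000 ≈ 0.804200

1 1 2407/2500
2 2 2339/2500
3 3 901/1000
4 4 8933/10000
5 5 8761/10000
6 6 8407/10000
7 7 8177/10000
8 8 4021/5000
f(3y,7y) = ((901/1000)/(8177/10000) − 1)/(4) = 49/1924 ≈ 2.5468%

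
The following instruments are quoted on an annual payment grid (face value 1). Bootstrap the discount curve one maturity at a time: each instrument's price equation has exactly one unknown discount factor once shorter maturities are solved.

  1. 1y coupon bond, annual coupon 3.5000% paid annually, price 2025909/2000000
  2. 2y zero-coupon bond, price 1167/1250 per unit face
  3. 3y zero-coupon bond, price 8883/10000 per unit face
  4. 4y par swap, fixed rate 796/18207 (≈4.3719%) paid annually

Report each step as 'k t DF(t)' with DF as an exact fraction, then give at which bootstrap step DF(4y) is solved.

1 1 9787/10000
2 2 1167/1250
3 3 8883/10000
4 4 1051/1250
DF(4y) is solved at step 4

step 1 [1y] bond c/1=7/200: DF=(2025909/2000000 − 7/200·(0))/(1+7/200) = 9787/10000 ≈ 0.978700
step 2 [2y] zero: DF = P = 1167/1250 ≈ 0.933600
step 3 [3y] zero: DF = P = 8883/10000 ≈ 0.888300
step 4 [4y] swap r/1=796/18207: DF=(1 − 796/18207·(0.978700+0.933600+0.888300))/(1+796/18207) = 1051/1250 ≈ 0.840800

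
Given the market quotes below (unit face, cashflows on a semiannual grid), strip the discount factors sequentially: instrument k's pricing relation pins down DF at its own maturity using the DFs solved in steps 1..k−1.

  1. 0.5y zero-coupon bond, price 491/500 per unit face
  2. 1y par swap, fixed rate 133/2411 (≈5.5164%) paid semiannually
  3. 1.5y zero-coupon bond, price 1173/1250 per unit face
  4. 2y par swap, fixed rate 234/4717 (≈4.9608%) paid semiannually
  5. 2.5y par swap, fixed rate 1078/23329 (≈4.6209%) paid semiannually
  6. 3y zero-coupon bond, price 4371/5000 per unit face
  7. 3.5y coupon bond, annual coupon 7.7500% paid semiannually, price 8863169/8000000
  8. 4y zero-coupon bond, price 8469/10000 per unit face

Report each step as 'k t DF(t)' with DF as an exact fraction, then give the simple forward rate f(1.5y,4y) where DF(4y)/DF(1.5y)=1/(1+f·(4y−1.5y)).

step 1 [0.5y] zero: DF = P = 491/500 ≈ 0.982000
step 2 [1y] swap r/2=133/4822: DF=(1 − 133/4822·(0.982000))/(1+133/4822) = 2367/2500 ≈ 0.946800
step 3 [1.5y] zero: DF = P = 1173/1250 ≈ 0.938400
step 4 [2y] swap r/2=117/4717: DF=(1 − 117/4717·(0.982000+0.946800+0.938400))/(1+117/4717) = 1133/1250 ≈ 0.906400
step 5 [2.5y] swap r/2=539/23329: DF=(1 − 539/23329·(0.982000+0.946800+0.938400+0.906400))/(1+539/23329) = 4461/5000 ≈ 0.892200
step 6 [3y] zero: DF = P = 4371/5000 ≈ 0.874200
step 7 [3.5y] bond c/2=31/800: DF=(8863169/8000000 − 31/800·(0.982000+0.946800+0.938400+0.906400+0.892200+0.874200))/(1+31/800) = 8599/10000 ≈ 0.859900
step 8 [4y] zero: DF = P = 8469/10000 ≈ 0.846900

1 1/2 491/500
2 1 2367/2500
3 3/2 1173/1250
4 2 1133/1250
5 5/2 4461/5000
6 3 4371/5000
7 7/2 8599/10000
8 4 8469/10000
f(1.5y,4y) = ((1173/1250)/(8469/10000) − 1)/(5/2) = 122/2823 ≈ 4.3216%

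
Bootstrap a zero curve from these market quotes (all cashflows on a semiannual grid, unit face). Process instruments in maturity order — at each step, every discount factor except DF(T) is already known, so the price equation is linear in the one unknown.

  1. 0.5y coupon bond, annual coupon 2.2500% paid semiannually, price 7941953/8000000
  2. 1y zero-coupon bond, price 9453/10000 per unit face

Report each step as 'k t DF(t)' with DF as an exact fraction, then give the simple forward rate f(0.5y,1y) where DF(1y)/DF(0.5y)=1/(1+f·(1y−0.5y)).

1 1/2 9817/10000
2 1 9453/10000
f(0.5y,1y) = ((9817/10000)/(9453/10000) − 1)/(1/2) = 728/9453 ≈ 7.7013%

step 1 [0.5y] bond c/2=9/800: DF=(7941953/8000000 − 9/800·(0))/(1+9/800) = 9817/10000 ≈ 0.981700
step 2 [1y] zero: DF = P = 9453/10000 ≈ 0.945300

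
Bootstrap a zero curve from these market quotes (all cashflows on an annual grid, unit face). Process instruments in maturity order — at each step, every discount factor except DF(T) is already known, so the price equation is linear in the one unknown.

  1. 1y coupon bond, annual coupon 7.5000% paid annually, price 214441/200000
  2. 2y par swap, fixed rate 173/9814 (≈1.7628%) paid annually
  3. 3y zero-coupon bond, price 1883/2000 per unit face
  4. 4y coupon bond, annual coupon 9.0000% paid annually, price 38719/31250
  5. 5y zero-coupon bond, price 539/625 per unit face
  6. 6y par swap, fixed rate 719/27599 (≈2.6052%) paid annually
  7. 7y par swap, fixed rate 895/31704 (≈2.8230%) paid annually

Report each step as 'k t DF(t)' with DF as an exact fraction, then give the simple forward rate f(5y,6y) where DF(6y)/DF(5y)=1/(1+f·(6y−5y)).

1 1 4987/5000
2 2 4827/5000
3 3 1883/2000
4 4 8969/10000
5 5 539/625
6 6 4281/5000
7 7 821/1000
f(5y,6y) = ((539/625)/(4281/5000) − 1)/(1) = 31/4281 ≈ 0.7241%

step 1 [1y] bond c/1=3/40: DF=(214441/200000 − 3/40·(0))/(1+3/40) = 4987/5000 ≈ 0.997400
step 2 [2y] swap r/1=173/9814: DF=(1 − 173/9814·(0.997400))/(1+173/9814) = 4827/5000 ≈ 0.965400
step 3 [3y] zero: DF = P = 1883/2000 ≈ 0.941500
step 4 [4y] bond c/1=9/100: DF=(38719/31250 − 9/100·(0.997400+0.965400+0.941500))/(1+9/100) = 8969/10000 ≈ 0.896900
step 5 [5y] zero: DF = P = 539/625 ≈ 0.862400
step 6 [6y] swap r/1=719/27599: DF=(1 − 719/27599·(0.997400+0.965400+0.941500+0.896900+0.862400))/(1+719/27599) = 4281/5000 ≈ 0.856200
step 7 [7y] swap r/1=895/31704: DF=(1 − 895/31704·(0.997400+0.965400+0.941500+0.896900+0.862400+0.856200))/(1+895/31704) = 821/1000 ≈ 0.821000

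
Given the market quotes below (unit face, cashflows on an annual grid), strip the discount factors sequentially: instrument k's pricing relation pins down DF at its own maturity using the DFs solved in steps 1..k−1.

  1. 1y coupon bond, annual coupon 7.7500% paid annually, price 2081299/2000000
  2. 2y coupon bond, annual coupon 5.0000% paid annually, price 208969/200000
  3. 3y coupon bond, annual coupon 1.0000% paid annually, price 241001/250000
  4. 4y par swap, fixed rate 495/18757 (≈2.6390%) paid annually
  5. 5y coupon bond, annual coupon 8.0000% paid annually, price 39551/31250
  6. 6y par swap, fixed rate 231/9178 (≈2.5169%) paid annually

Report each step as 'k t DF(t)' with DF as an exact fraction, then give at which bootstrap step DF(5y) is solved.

1 1 4829/5000
2 2 9491/10000
3 3 1871/2000
4 4 901/1000
5 5 447/500
6 6 4307/5000
DF(5y) is solved at step 5

step 1 [1y] bond c/1=31/400: DF=(2081299/2000000 − 31/400·(0))/(1+31/400) = 4829/5000 ≈ 0.965800
step 2 [2y] bond c/1=1/20: DF=(208969/200000 − 1/20·(0.965800))/(1+1/20) = 9491/10000 ≈ 0.949100
step 3 [3y] bond c/1=1/100: DF=(241001/250000 − 1/100·(0.965800+0.949100))/(1+1/100) = 1871/2000 ≈ 0.935500
step 4 [4y] swap r/1=495/18757: DF=(1 − 495/18757·(0.965800+0.949100+0.935500))/(1+495/18757) = 901/1000 ≈ 0.901000
step 5 [5y] bond c/1=2/25: DF=(39551/31250 − 2/25·(0.965800+0.949100+0.935500+0.901000))/(1+2/25) = 447/500 ≈ 0.894000
step 6 [6y] swap r/1=231/9178: DF=(1 − 231/9178·(0.965800+0.949100+0.935500+0.901000+0.894000))/(1+231/9178) = 4307/5000 ≈ 0.861400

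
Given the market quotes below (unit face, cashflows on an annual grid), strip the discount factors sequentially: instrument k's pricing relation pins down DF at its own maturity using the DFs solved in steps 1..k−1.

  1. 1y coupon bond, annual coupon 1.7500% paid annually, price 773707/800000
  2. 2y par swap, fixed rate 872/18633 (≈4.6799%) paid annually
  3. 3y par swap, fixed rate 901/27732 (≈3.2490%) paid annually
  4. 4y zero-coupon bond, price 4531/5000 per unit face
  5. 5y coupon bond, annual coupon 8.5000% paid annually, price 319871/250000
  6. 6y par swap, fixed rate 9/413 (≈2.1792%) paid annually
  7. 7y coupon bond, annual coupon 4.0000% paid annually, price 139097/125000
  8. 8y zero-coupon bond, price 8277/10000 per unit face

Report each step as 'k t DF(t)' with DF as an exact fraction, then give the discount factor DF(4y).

1 1 1901/2000
2 2 1141/1250
3 3 9099/10000
4 4 4531/5000
5 5 891/1000
6 6 2203/2500
7 7 8603/10000
8 8 8277/10000
DF(4y) = 4531/5000 ≈ 0.906200

step 1 [1y] bond c/1=7/400: DF=(773707/800000 − 7/400·(0))/(1+7/400) = 1901/2000 ≈ 0.950500
step 2 [2y] swap r/1=872/18633: DF=(1 − 872/18633·(0.950500))/(1+872/18633) = 1141/1250 ≈ 0.912800
step 3 [3y] swap r/1=901/27732: DF=(1 − 901/27732·(0.950500+0.912800))/(1+901/27732) = 9099/10000 ≈ 0.909900
step 4 [4y] zero: DF = P = 4531/5000 ≈ 0.906200
step 5 [5y] bond c/1=17/200: DF=(319871/250000 − 17/200·(0.950500+0.912800+0.909900+0.906200))/(1+17/200) = 891/1000 ≈ 0.891000
step 6 [6y] swap r/1=9/413: DF=(1 − 9/413·(0.950500+0.912800+0.909900+0.906200+0.891000))/(1+9/413) = 2203/2500 ≈ 0.881200
step 7 [7y] bond c/1=1/25: DF=(139097/125000 − 1/25·(0.950500+0.912800+0.909900+0.906200+0.891000+0.881200))/(1+1/25) = 8603/10000 ≈ 0.860300
step 8 [8y] zero: DF = P = 8277/10000 ≈ 0.827700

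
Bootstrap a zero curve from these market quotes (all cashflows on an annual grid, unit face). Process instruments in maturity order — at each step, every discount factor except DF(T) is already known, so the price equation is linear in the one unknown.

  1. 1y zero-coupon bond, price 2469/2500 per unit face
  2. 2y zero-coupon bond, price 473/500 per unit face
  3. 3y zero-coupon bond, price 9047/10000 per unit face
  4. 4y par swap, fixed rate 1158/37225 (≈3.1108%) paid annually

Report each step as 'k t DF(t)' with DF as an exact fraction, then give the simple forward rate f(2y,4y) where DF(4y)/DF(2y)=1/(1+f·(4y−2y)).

1 1 2469/2500
2 2 473/500
3 3 9047/10000
4 4 4421/5000
f(2y,4y) = ((473/500)/(4421/5000) − 1)/(2) = 309/8842 ≈ 3.4947%

step 1 [1y] zero: DF = P = 2469/2500 ≈ 0.987600
step 2 [2y] zero: DF = P = 473/500 ≈ 0.946000
step 3 [3y] zero: DF = P = 9047/10000 ≈ 0.904700
step 4 [4y] swap r/1=1158/37225: DF=(1 − 1158/37225·(0.987600+0.946000+0.904700))/(1+1158/37225) = 4421/5000 ≈ 0.884200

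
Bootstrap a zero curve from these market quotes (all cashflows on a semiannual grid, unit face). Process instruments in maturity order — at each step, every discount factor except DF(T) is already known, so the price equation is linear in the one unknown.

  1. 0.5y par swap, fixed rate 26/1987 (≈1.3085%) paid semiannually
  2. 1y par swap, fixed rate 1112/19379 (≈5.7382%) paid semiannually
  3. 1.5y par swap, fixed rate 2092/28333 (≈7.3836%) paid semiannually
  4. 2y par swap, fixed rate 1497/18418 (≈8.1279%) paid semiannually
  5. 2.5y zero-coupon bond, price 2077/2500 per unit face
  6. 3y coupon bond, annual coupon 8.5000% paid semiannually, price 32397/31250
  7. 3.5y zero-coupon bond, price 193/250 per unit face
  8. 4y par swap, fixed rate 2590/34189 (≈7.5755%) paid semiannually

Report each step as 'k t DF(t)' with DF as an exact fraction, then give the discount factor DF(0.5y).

1 1/2 1987/2000
2 1 2361/2500
3 3/2 4477/5000
4 2 8503/10000
5 5/2 2077/2500
6 3 1013/1250
7 7/2 193/250
8 4 741/1000
DF(0.5y) = 1987/2000 ≈ 0.993500

step 1 [0.5y] swap r/2=13/1987: DF=(1 − 13/1987·(0))/(1+13/1987) = 1987/2000 ≈ 0.993500
step 2 [1y] swap r/2=556/19379: DF=(1 − 556/19379·(0.993500))/(1+556/19379) = 2361/2500 ≈ 0.944400
step 3 [1.5y] swap r/2=1046/28333: DF=(1 − 1046/28333·(0.993500+0.944400))/(1+1046/28333) = 4477/5000 ≈ 0.895400
step 4 [2y] swap r/2=1497/36836: DF=(1 − 1497/36836·(0.993500+0.944400+0.895400))/(1+1497/36836) = 8503/10000 ≈ 0.850300
step 5 [2.5y] zero: DF = P = 2077/2500 ≈ 0.830800
step 6 [3y] bond c/2=17/400: DF=(32397/31250 − 17/400·(0.993500+0.944400+0.895400+0.850300+0.830800))/(1+17/400) = 1013/1250 ≈ 0.810400
step 7 [3.5y] zero: DF = P = 193/250 ≈ 0.772000
step 8 [4y] swap r/2=1295/34189: DF=(1 − 1295/34189·(0.993500+0.944400+0.895400+0.850300+0.830800+0.810400+0.772000))/(1+1295/34189) = 741/1000 ≈ 0.741000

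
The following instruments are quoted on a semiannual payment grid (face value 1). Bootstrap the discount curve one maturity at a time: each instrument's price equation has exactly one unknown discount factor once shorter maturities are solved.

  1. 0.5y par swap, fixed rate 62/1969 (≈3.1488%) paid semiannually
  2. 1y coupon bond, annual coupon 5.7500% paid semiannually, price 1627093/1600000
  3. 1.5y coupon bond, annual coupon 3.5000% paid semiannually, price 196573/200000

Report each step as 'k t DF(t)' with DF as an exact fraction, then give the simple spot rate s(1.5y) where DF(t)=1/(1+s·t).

step 1 [0.5y] swap r/2=31/1969: DF=(1 − 31/1969·(0))/(1+31/1969) = 1969/2000 ≈ 0.984500
step 2 [1y] bond c/2=23/800: DF=(1627093/1600000 − 23/800·(0.984500))/(1+23/800) = 961/1000 ≈ 0.961000
step 3 [1.5y] bond c/2=7/400: DF=(196573/200000 − 7/400·(0.984500+0.961000))/(1+7/400) = 373/400 ≈ 0.932500

1 1/2 1969/2000
2 1 961/1000
3 3/2 373/400
s(1.5y) = (1/(373/400) − 1)/(3/2) = 18/373 ≈ 4.8257%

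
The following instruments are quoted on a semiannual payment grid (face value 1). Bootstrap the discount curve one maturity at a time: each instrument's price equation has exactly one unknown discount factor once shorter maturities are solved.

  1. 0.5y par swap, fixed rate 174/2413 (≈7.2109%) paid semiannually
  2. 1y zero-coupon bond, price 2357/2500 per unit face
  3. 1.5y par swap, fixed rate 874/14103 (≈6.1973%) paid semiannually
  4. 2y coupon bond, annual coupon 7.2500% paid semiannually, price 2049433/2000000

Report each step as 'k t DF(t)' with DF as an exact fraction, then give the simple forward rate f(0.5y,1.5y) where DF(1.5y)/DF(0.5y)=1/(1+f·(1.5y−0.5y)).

step 1 [0.5y] swap r/2=87/2413: DF=(1 − 87/2413·(0))/(1+87/2413) = 2413/2500 ≈ 0.965200
step 2 [1y] zero: DF = P = 2357/2500 ≈ 0.942800
step 3 [1.5y] swap r/2=437/14103: DF=(1 − 437/14103·(0.965200+0.942800))/(1+437/14103) = 4563/5000 ≈ 0.912600
step 4 [2y] bond c/2=29/800: DF=(2049433/2000000 − 29/800·(0.965200+0.942800+0.912600))/(1+29/800) = 4451/5000 ≈ 0.890200

1 1/2 2413/2500
2 1 2357/2500
3 3/2 4563/5000
4 2 4451/5000
f(0.5y,1.5y) = ((2413/2500)/(4563/5000) − 1)/(1) = 263/4563 ≈ 5.7638%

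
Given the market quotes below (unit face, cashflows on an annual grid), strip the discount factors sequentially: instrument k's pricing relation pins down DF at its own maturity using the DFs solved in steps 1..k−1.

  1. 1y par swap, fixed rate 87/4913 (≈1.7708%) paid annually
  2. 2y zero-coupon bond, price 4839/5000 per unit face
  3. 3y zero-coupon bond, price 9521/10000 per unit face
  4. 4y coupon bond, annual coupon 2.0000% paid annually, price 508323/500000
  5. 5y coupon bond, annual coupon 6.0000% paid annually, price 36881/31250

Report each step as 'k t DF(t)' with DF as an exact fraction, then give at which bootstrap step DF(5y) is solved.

1 1 4913/5000
2 2 4839/5000
3 3 9521/10000
4 4 4699/5000
5 5 8959/10000
DF(5y) is solved at step 5

step 1 [1y] swap r/1=87/4913: DF=(1 − 87/4913·(0))/(1+87/4913) = 4913/5000 ≈ 0.982600
step 2 [2y] zero: DF = P = 4839/5000 ≈ 0.967800
step 3 [3y] zero: DF = P = 9521/10000 ≈ 0.952100
step 4 [4y] bond c/1=1/50: DF=(508323/500000 − 1/50·(0.982600+0.967800+0.952100))/(1+1/50) = 4699/5000 ≈ 0.939800
step 5 [5y] bond c/1=3/50: DF=(36881/31250 − 3/50·(0.982600+0.967800+0.952100+0.939800))/(1+3/50) = 8959/10000 ≈ 0.895900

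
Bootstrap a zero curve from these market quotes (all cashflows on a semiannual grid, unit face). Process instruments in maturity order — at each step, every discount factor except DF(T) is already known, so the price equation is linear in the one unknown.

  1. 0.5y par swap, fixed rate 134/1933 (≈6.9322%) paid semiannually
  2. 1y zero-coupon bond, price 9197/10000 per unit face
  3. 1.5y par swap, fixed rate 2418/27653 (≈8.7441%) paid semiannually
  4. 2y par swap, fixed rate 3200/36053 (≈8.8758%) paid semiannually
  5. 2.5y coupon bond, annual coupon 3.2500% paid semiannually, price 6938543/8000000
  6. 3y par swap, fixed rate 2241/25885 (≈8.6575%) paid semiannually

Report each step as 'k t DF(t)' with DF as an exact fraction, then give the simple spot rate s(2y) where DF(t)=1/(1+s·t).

step 1 [0.5y] swap r/2=67/1933: DF=(1 − 67/1933·(0))/(1+67/1933) = 1933/2000 ≈ 0.966500
step 2 [1y] zero: DF = P = 9197/10000 ≈ 0.919700
step 3 [1.5y] swap r/2=1209/27653: DF=(1 − 1209/27653·(0.966500+0.919700))/(1+1209/27653) = 8791/10000 ≈ 0.879100
step 4 [2y] swap r/2=1600/36053: DF=(1 − 1600/36053·(0.966500+0.919700+0.879100))/(1+1600/36053) = 21/25 ≈ 0.840000
step 5 [2.5y] bond c/2=13/800: DF=(6938543/8000000 − 13/800·(0.966500+0.919700+0.879100+0.840000))/(1+13/800) = 3979/5000 ≈ 0.795800
step 6 [3y] swap r/2=2241/51770: DF=(1 − 2241/51770·(0.966500+0.919700+0.879100+0.840000+0.795800))/(1+2241/51770) = 7759/10000 ≈ 0.775900

1 1/2 1933/2000
2 1 9197/10000
3 3/2 8791/10000
4 2 21/25
5 5/2 3979/5000
6 3 7759/10000
s(2y) = (1/(21/25) − 1)/(2) = 2/21 ≈ 9.5238%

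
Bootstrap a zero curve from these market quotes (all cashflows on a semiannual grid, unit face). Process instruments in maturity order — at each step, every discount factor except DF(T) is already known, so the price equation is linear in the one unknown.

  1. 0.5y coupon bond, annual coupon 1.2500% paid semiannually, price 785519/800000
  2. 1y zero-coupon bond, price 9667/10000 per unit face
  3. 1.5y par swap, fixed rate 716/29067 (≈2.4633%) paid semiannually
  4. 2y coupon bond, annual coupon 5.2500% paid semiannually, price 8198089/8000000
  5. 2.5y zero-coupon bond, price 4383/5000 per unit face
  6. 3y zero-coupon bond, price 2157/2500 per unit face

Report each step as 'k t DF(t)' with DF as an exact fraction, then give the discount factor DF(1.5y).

step 1 [0.5y] bond c/2=1/160: DF=(785519/800000 − 1/160·(0))/(1+1/160) = 4879/5000 ≈ 0.975800
step 2 [1y] zero: DF = P = 9667/10000 ≈ 0.966700
step 3 [1.5y] swap r/2=358/29067: DF=(1 − 358/29067·(0.975800+0.966700))/(1+358/29067) = 4821/5000 ≈ 0.964200
step 4 [2y] bond c/2=21/800: DF=(8198089/8000000 − 21/800·(0.975800+0.966700+0.964200))/(1+21/800) = 4621/5000 ≈ 0.924200
step 5 [2.5y] zero: DF = P = 4383/5000 ≈ 0.876600
step 6 [3y] zero: DF = P = 2157/2500 ≈ 0.862800

1 1/2 4879/5000
2 1 9667/10000
3 3/2 4821/5000
4 2 4621/5000
5 5/2 4383/5000
6 3 2157/2500
DF(1.5y) = 4821/5000 ≈ 0.964200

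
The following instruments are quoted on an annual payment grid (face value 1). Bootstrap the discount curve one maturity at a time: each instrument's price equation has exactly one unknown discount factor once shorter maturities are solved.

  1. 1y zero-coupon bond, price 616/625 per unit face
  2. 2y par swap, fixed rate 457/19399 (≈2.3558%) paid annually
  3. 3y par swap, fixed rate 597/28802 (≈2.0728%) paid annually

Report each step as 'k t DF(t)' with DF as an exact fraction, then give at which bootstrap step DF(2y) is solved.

1 1 616/625
2 2 9543/10000
3 3 9403/10000
DF(2y) is solved at step 2

step 1 [1y] zero: DF = P = 616/625 ≈ 0.985600
step 2 [2y] swap r/1=457/19399: DF=(1 − 457/19399·(0.985600))/(1+457/19399) = 9543/10000 ≈ 0.954300
step 3 [3y] swap r/1=597/28802: DF=(1 − 597/28802·(0.985600+0.954300))/(1+597/28802) = 9403/10000 ≈ 0.940300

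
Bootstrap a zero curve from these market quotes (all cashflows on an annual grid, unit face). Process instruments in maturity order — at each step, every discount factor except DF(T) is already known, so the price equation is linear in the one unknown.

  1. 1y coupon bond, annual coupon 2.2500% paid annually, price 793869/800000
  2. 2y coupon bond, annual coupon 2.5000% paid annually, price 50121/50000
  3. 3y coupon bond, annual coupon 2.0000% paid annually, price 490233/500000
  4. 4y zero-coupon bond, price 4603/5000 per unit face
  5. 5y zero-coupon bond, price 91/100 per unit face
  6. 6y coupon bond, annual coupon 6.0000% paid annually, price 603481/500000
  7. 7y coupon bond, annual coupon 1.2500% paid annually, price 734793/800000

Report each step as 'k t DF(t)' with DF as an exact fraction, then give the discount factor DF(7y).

1 1 1941/2000
2 2 9543/10000
3 3 1847/2000
4 4 4603/5000
5 5 91/100
6 6 4369/5000
7 7 4193/5000
DF(7y) = 4193/5000 ≈ 0.838600

step 1 [1y] bond c/1=9/400: DF=(793869/800000 − 9/400·(0))/(1+9/400) = 1941/2000 ≈ 0.970500
step 2 [2y] bond c/1=1/40: DF=(50121/50000 − 1/40·(0.970500))/(1+1/40) = 9543/10000 ≈ 0.954300
step 3 [3y] bond c/1=1/50: DF=(490233/500000 − 1/50·(0.970500+0.954300))/(1+1/50) = 1847/2000 ≈ 0.923500
step 4 [4y] zero: DF = P = 4603/5000 ≈ 0.920600
step 5 [5y] zero: DF = P = 91/100 ≈ 0.910000
step 6 [6y] bond c/1=3/50: DF=(603481/500000 − 3/50·(0.970500+0.954300+0.923500+0.920600+0.910000))/(1+3/50) = 4369/5000 ≈ 0.873800
step 7 [7y] bond c/1=1/80: DF=(734793/800000 − 1/80·(0.970500+0.954300+0.923500+0.920600+0.910000+0.873800))/(1+1/80) = 4193/5000 ≈ 0.838600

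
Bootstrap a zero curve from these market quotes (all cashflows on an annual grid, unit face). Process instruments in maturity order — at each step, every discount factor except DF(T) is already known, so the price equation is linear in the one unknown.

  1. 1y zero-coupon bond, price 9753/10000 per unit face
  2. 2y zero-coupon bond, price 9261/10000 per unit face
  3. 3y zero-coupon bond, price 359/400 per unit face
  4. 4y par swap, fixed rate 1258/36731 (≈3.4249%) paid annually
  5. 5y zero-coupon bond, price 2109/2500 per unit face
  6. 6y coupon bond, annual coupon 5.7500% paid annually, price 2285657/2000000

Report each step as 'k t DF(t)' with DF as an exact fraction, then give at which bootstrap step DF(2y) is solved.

step 1 [1y] zero: DF = P = 9753/10000 ≈ 0.975300
step 2 [2y] zero: DF = P = 9261/10000 ≈ 0.926100
step 3 [3y] zero: DF = P = 359/400 ≈ 0.897500
step 4 [4y] swap r/1=1258/36731: DF=(1 − 1258/36731·(0.975300+0.926100+0.897500))/(1+1258/36731) = 4371/5000 ≈ 0.874200
step 5 [5y] zero: DF = P = 2109/2500 ≈ 0.843600
step 6 [6y] bond c/1=23/400: DF=(2285657/2000000 − 23/400·(0.975300+0.926100+0.897500+0.874200+0.843600))/(1+23/400) = 8351/10000 ≈ 0.835100

1 1 9753/10000
2 2 9261/10000
3 3 359/400
4 4 4371/5000
5 5 2109/2500
6 6 8351/10000
DF(2y) is solved at step 2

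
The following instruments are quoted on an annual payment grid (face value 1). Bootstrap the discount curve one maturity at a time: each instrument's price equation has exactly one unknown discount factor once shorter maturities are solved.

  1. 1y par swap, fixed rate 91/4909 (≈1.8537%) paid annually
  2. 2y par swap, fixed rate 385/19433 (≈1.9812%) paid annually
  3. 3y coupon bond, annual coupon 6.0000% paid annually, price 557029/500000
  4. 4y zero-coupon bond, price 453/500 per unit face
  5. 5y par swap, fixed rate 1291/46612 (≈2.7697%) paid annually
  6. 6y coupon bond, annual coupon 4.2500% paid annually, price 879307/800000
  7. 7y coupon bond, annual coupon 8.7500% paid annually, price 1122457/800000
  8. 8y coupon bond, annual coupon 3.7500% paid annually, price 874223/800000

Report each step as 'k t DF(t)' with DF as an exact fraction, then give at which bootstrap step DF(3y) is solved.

step 1 [1y] swap r/1=91/4909: DF=(1 − 91/4909·(0))/(1+91/4909) = 4909/5000 ≈ 0.981800
step 2 [2y] swap r/1=385/19433: DF=(1 − 385/19433·(0.981800))/(1+385/19433) = 1923/2000 ≈ 0.961500
step 3 [3y] bond c/1=3/50: DF=(557029/500000 − 3/50·(0.981800+0.961500))/(1+3/50) = 941/1000 ≈ 0.941000
step 4 [4y] zero: DF = P = 453/500 ≈ 0.906000
step 5 [5y] swap r/1=1291/46612: DF=(1 − 1291/46612·(0.981800+0.961500+0.941000+0.906000))/(1+1291/46612) = 8709/10000 ≈ 0.870900
step 6 [6y] bond c/1=17/400: DF=(879307/800000 − 17/400·(0.981800+0.961500+0.941000+0.906000+0.870900))/(1+17/400) = 8643/10000 ≈ 0.864300
step 7 [7y] bond c/1=7/80: DF=(1122457/800000 − 7/80·(0.981800+0.961500+0.941000+0.906000+0.870900+0.864300))/(1+7/80) = 1057/1250 ≈ 0.845600
step 8 [8y] bond c/1=3/80: DF=(874223/800000 − 3/80·(0.981800+0.961500+0.941000+0.906000+0.870900+0.864300+0.845600))/(1+3/80) = 823/1000 ≈ 0.823000

1 1 4909/5000
2 2 1923/2000
3 3 941/1000
4 4 453/500
5 5 8709/10000
6 6 8643/10000
7 7 1057/1250
8 8 823/1000
DF(3y) is solved at step 3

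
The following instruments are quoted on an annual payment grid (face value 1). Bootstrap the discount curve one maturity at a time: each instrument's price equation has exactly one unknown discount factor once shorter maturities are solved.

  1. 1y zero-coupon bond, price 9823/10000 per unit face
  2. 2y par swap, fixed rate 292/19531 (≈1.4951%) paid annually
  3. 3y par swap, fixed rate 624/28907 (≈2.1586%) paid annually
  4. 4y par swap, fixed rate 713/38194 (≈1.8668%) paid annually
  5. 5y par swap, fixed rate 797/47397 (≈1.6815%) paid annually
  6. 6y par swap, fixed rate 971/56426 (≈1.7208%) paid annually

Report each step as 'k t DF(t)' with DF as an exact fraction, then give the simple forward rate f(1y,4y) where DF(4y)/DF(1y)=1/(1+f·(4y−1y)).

1 1 9823/10000
2 2 2427/2500
3 3 586/625
4 4 9287/10000
5 5 9203/10000
6 6 9029/10000
f(1y,4y) = ((9823/10000)/(9287/10000) − 1)/(3) = 536/27861 ≈ 1.9238%

step 1 [1y] zero: DF = P = 9823/10000 ≈ 0.982300
step 2 [2y] swap r/1=292/19531: DF=(1 − 292/19531·(0.982300))/(1+292/19531) = 2427/2500 ≈ 0.970800
step 3 [3y] swap r/1=624/28907: DF=(1 − 624/28907·(0.982300+0.970800))/(1+624/28907) = 586/625 ≈ 0.937600
step 4 [4y] swap r/1=713/38194: DF=(1 − 713/38194·(0.982300+0.970800+0.937600))/(1+713/38194) = 9287/10000 ≈ 0.928700
step 5 [5y] swap r/1=797/47397: DF=(1 − 797/47397·(0.982300+0.970800+0.937600+0.928700))/(1+797/47397) = 9203/10000 ≈ 0.920300
step 6 [6y] swap r/1=971/56426: DF=(1 − 971/56426·(0.982300+0.970800+0.937600+0.928700+0.920300))/(1+971/56426) = 9029/10000 ≈ 0.902900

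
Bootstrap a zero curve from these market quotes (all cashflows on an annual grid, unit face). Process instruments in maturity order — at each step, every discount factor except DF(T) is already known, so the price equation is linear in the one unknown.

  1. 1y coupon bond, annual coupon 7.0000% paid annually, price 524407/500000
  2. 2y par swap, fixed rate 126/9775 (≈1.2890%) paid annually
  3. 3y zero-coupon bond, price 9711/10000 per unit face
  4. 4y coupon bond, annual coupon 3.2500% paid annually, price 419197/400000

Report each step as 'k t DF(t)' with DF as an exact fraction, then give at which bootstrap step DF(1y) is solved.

1 1 4901/5000
2 2 2437/2500
3 3 9711/10000
4 4 9229/10000
DF(1y) is solved at step 1

step 1 [1y] bond c/1=7/100: DF=(524407/500000 − 7/100·(0))/(1+7/100) = 4901/5000 ≈ 0.980200
step 2 [2y] swap r/1=126/9775: DF=(1 − 126/9775·(0.980200))/(1+126/9775) = 2437/2500 ≈ 0.974800
step 3 [3y] zero: DF = P = 9711/10000 ≈ 0.971100
step 4 [4y] bond c/1=13/400: DF=(419197/400000 − 13/400·(0.980200+0.974800+0.971100))/(1+13/400) = 9229/10000 ≈ 0.922900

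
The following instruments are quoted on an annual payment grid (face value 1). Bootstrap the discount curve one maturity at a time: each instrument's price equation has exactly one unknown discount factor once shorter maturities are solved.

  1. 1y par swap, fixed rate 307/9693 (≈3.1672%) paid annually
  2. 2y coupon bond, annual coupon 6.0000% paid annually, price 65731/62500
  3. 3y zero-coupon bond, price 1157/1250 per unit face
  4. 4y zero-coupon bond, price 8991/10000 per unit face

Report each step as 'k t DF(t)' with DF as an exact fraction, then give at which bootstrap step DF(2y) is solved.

step 1 [1y] swap r/1=307/9693: DF=(1 − 307/9693·(0))/(1+307/9693) = 9693/10000 ≈ 0.969300
step 2 [2y] bond c/1=3/50: DF=(65731/62500 − 3/50·(0.969300))/(1+3/50) = 9373/10000 ≈ 0.937300
step 3 [3y] zero: DF = P = 1157/1250 ≈ 0.925600
step 4 [4y] zero: DF = P = 8991/10000 ≈ 0.899100

1 1 9693/10000
2 2 9373/10000
3 3 1157/1250
4 4 8991/10000
DF(2y) is solved at step 2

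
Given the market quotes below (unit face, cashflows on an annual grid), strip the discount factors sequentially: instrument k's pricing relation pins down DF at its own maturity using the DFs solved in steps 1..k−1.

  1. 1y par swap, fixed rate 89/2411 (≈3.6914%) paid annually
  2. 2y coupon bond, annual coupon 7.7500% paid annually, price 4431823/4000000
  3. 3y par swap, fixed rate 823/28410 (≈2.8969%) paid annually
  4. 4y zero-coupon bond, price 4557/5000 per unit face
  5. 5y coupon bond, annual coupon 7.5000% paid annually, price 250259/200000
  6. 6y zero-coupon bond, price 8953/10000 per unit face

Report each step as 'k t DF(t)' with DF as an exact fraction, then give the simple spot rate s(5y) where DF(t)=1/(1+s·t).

step 1 [1y] swap r/1=89/2411: DF=(1 − 89/2411·(0))/(1+89/2411) = 2411/2500 ≈ 0.964400
step 2 [2y] bond c/1=31/400: DF=(4431823/4000000 − 31/400·(0.964400))/(1+31/400) = 9589/10000 ≈ 0.958900
step 3 [3y] swap r/1=823/28410: DF=(1 − 823/28410·(0.964400+0.958900))/(1+823/28410) = 9177/10000 ≈ 0.917700
step 4 [4y] zero: DF = P = 4557/5000 ≈ 0.911400
step 5 [5y] bond c/1=3/40: DF=(250259/200000 − 3/40·(0.964400+0.958900+0.917700+0.911400))/(1+3/40) = 4511/5000 ≈ 0.902200
step 6 [6y] zero: DF = P = 8953/10000 ≈ 0.895300

1 1 2411/2500
2 2 9589/10000
3 3 9177/10000
4 4 4557/5000
5 5 4511/5000
6 6 8953/10000
s(5y) = (1/(4511/5000) − 1)/(5) = 489/22555 ≈ 2.1680%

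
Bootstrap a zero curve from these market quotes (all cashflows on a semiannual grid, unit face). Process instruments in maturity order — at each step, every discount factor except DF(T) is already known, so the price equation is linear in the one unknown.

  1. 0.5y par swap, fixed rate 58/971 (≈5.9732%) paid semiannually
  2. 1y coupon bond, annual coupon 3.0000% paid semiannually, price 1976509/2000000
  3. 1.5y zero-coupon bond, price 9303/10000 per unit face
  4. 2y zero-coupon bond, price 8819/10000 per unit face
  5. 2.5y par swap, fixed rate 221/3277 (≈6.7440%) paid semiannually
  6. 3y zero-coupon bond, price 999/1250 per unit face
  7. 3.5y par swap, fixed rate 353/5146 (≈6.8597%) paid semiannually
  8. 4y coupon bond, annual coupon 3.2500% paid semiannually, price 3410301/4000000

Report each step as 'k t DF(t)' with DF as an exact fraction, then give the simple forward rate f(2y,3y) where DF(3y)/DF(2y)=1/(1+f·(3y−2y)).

1 1/2 971/1000
2 1 9593/10000
3 3/2 9303/10000
4 2 8819/10000
5 5/2 8453/10000
6 3 999/1250
7 7/2 3941/5000
8 4 3701/5000
f(2y,3y) = ((8819/10000)/(999/1250) − 1)/(1) = 827/7992 ≈ 10.3478%

step 1 [0.5y] swap r/2=29/971: DF=(1 − 29/971·(0))/(1+29/971) = 971/1000 ≈ 0.971000
step 2 [1y] bond c/2=3/200: DF=(1976509/2000000 − 3/200·(0.971000))/(1+3/200) = 9593/10000 ≈ 0.959300
step 3 [1.5y] zero: DF = P = 9303/10000 ≈ 0.930300
step 4 [2y] zero: DF = P = 8819/10000 ≈ 0.881900
step 5 [2.5y] swap r/2=221/6554: DF=(1 − 221/6554·(0.971000+0.959300+0.930300+0.881900))/(1+221/6554) = 8453/10000 ≈ 0.845300
step 6 [3y] zero: DF = P = 999/1250 ≈ 0.799200
step 7 [3.5y] swap r/2=353/10292: DF=(1 − 353/10292·(0.971000+0.959300+0.930300+0.881900+0.845300+0.799200))/(1+353/10292) = 3941/5000 ≈ 0.788200
step 8 [4y] bond c/2=13/800: DF=(3410301/4000000 − 13/800·(0.971000+0.959300+0.930300+0.881900+0.845300+0.799200+0.788200))/(1+13/800) = 3701/5000 ≈ 0.740200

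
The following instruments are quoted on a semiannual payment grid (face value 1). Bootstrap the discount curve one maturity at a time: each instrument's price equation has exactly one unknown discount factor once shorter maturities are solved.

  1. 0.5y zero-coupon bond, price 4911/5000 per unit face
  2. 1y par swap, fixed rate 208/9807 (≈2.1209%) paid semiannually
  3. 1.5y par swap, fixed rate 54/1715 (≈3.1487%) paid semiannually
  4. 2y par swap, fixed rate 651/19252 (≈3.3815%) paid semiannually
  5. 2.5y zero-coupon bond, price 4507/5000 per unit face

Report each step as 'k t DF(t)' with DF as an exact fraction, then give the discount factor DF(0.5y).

step 1 [0.5y] zero: DF = P = 4911/5000 ≈ 0.982200
step 2 [1y] swap r/2=104/9807: DF=(1 − 104/9807·(0.982200))/(1+104/9807) = 612/625 ≈ 0.979200
step 3 [1.5y] swap r/2=27/1715: DF=(1 − 27/1715·(0.982200+0.979200))/(1+27/1715) = 9541/10000 ≈ 0.954100
step 4 [2y] swap r/2=651/38504: DF=(1 − 651/38504·(0.982200+0.979200+0.954100))/(1+651/38504) = 9349/10000 ≈ 0.934900
step 5 [2.5y] zero: DF = P = 4507/5000 ≈ 0.901400

1 1/2 4911/5000
2 1 612/625
3 3/2 9541/10000
4 2 9349/10000
5 5/2 4507/5000
DF(0.5y) = 4911/5000 ≈ 0.982200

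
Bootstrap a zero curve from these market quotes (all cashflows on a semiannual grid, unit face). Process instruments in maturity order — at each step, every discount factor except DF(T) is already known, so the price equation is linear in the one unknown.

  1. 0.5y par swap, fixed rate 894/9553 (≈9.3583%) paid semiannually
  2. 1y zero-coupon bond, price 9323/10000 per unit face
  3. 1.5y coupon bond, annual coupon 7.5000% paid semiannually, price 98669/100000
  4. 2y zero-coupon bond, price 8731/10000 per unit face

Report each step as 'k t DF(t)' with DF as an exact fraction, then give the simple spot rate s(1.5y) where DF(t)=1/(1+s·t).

step 1 [0.5y] swap r/2=447/9553: DF=(1 − 447/9553·(0))/(1+447/9553) = 9553/10000 ≈ 0.955300
step 2 [1y] zero: DF = P = 9323/10000 ≈ 0.932300
step 3 [1.5y] bond c/2=3/80: DF=(98669/100000 − 3/80·(0.955300+0.932300))/(1+3/80) = 2207/2500 ≈ 0.882800
step 4 [2y] zero: DF = P = 8731/10000 ≈ 0.873100

1 1/2 9553/10000
2 1 9323/10000
3 3/2 2207/2500
4 2 8731/10000
s(1.5y) = (1/(2207/2500) − 1)/(3/2) = 586/6621 ≈ 8.8506%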